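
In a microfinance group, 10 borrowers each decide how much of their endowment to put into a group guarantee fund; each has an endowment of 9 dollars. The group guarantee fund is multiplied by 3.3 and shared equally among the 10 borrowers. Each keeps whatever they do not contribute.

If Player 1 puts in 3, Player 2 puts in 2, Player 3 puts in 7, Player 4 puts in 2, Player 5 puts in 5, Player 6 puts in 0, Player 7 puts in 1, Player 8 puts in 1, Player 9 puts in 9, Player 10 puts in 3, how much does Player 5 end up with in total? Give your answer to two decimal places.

14.89 dollars

Total contributed: 3 + 2 + 7 + 2 + 5 + 0 + 1 + 1 + 9 + 3 = 33.
Each receives 3.3 × 33 / 10 = 10.89 from the group guarantee fund.
Player 5 keeps 9 − 5 = 4, so Player 5's payoff is 4 + 10.89 = 14.89.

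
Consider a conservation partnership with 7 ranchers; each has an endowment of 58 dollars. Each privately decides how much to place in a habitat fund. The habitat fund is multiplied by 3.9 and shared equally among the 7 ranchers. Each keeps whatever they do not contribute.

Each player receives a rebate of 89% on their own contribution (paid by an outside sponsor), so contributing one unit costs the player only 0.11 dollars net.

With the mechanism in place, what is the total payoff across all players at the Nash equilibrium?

Under the mechanism each unit contributed yields (3.9/7) / 0.11 = 5.0649 back to its contributor per unit of net cost, which exceeds 1, making full contribution the dominant choice for everyone.
So the Nash equilibrium is full contribution by all 7; the group earns 7 × (58 × 0.89 + 3.9 × 58) = 1944.74.

1944.74 dollars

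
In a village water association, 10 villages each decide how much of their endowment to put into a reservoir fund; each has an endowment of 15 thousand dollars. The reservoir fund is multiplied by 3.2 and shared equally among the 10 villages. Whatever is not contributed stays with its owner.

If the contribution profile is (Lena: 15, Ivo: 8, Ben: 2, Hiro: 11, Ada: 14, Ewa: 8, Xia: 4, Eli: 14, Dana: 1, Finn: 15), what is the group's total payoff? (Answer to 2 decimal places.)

Total contributed: 15 + 8 + 2 + 11 + 14 + 8 + 4 + 14 + 1 + 15 = 92; total kept: 10 × 15 − 92 = 58.
The reservoir fund pays out 3.2 × 92 = 294.40 in aggregate.
Group total = 58 + 294.40 = 352.40.

352.40 thousand dollars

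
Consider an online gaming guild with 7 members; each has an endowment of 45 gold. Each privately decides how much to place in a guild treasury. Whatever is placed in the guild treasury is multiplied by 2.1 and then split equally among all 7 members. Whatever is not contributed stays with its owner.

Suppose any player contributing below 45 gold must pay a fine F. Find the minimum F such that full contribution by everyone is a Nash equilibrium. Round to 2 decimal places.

31.50 gold

Given the others contribute fully, the best deviation is to contribute 0 (any partial contribution still incurs the fine and gives up units whose private return 0.3000 is below 1).
Deviating from 45 to 0 saves 45 gold but forfeits the deviator's share of the drop in the guild treasury: 2.1/7 × 45 = 13.50.
So the deviation gain is 45 − 13.50 = 31.50, and the fine must be at least 31.50 gold to wipe it out.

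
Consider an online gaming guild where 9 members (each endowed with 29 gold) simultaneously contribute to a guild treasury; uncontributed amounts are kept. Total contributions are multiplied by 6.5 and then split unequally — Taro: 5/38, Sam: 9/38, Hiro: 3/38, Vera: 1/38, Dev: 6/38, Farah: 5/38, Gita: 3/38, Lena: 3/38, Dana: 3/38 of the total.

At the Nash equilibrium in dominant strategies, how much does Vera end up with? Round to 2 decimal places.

38.92 gold

Player j's private return per contributed unit is 6.5 × (j's share). Contributing is weakly dominant for j when that share is at least 1/6.5 = 0.1538, and contributing 0 is dominant otherwise.
The shares above 0.1538 belong to Sam and Dev, contributing 29 each; the remaining 7 contribute 0. Total contributed: 58.
Vera keeps 29 and receives 6.5 × 58 × 1/38 = 9.92 from the guild treasury, for a payoff of 38.92.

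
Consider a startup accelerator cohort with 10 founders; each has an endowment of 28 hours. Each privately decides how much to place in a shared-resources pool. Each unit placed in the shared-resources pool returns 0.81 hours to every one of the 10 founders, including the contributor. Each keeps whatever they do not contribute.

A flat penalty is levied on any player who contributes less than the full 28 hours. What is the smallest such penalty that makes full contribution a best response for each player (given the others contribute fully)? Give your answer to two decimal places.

Given the others contribute fully, the best deviation is to contribute 0 (any partial contribution still incurs the fine and gives up units whose private return 0.81 is below 1).
Deviating from 28 to 0 saves 28 hours but forfeits the deviator's share of the drop in the shared-resources pool: 0.81 × 28 = 22.68.
So the deviation gain is 28 − 22.68 = 5.32, and the fine must be at least 5.32 hours to wipe it out.

5.32 hours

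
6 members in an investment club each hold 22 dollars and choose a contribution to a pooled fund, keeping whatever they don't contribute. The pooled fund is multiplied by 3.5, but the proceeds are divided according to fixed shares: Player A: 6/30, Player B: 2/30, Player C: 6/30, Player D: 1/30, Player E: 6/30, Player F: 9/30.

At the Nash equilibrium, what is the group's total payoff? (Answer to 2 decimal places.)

187.00 dollars

Player j's private return per contributed unit is 3.5 × (j's share). Contributing is weakly dominant for j when that share is at least 1/3.5 = 0.2857, and contributing 0 is dominant otherwise.
The only share above 0.2857 is Player F's 9/30, contributing 22; the remaining 5 contribute 0. Total contributed: 22.
The pooled fund pays out 3.5 × 22 = 77.00 in total (split across the unequal shares, but the aggregate is all that matters for the group sum).
The 5 free-riders keep 22 each, adding 110. Group total = 110 + 77.00 = 187.00.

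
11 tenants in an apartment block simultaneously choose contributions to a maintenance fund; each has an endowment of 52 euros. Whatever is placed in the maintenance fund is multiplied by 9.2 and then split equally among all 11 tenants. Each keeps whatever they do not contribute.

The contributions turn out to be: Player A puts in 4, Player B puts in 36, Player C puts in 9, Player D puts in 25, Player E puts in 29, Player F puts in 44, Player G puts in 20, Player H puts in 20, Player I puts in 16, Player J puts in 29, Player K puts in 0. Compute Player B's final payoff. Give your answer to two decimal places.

210.04 euros

Total contributed: 4 + 36 + 9 + 25 + 29 + 44 + 20 + 20 + 16 + 29 + 0 = 232.
Each receives 9.2 × 232 / 11 = 194.04 from the maintenance fund.
Player B keeps 52 − 36 = 16, so Player B's payoff is 16 + 194.04 = 210.04.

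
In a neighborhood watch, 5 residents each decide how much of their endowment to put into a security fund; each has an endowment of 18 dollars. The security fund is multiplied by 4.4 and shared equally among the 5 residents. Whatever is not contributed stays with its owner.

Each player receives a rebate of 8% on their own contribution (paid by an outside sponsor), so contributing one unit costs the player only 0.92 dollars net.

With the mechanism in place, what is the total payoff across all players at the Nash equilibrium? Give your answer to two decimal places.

90.00 dollars

With the mechanism, a contributed unit returns (4.4/5) / 0.92 = 0.9565 per unit of net cost — still below 1 — so contributing 0 remains dominant for every player.
Everyone keeps their endowment and the group total is 5 × 18 = 90.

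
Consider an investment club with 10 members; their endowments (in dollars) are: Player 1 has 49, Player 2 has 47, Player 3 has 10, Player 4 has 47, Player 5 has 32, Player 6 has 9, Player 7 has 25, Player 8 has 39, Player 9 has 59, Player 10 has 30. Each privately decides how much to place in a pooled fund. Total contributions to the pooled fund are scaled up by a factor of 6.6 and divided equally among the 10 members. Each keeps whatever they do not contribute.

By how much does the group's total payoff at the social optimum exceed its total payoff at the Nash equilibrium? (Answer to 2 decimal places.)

The private return per contributed unit is 6.6/10 = 0.6600 < 1 for every player regardless of endowment, so the Nash equilibrium is zero contribution and the group total is Σ E_j = 49 + 47 + 10 + 47 + 32 + 9 + 25 + 39 + 59 + 30 = 347.
Each contributed unit returns 6.600 to the group, so the social optimum is full contribution by everyone: group total = 6.600 × 347 = 2290.20.
Efficiency loss = (6.600 − 1) × 347 = 1943.20.

1943.20 dollars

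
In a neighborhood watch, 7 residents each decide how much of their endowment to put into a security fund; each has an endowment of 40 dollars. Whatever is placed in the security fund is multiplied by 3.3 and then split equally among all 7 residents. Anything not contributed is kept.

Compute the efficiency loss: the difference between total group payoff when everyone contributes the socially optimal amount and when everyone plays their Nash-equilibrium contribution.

644.00 dollars

Each contributed unit returns 3.3/7 = 0.4714 to its contributor — below 1 — so contributing 0 is dominant for every player. At the Nash equilibrium everyone keeps their 40, and the group total is 7 × 40 = 280.
Each contributed unit returns 3.300 to the group as a whole (0.4714 to each of 7 players), which exceeds 1, so the social optimum is full contribution: group total = 3.300 × 280 = 924.00.
Efficiency loss = 924.00 − 280 = 644.00.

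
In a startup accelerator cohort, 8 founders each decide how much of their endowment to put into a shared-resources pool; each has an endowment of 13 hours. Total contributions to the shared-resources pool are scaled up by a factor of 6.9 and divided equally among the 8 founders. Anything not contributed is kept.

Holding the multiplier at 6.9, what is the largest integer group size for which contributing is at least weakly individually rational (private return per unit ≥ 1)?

Private return per unit is 6.9/(group size), which is ≥ 1 whenever the group size is ≤ 6.9.
The largest such integer is 6.

6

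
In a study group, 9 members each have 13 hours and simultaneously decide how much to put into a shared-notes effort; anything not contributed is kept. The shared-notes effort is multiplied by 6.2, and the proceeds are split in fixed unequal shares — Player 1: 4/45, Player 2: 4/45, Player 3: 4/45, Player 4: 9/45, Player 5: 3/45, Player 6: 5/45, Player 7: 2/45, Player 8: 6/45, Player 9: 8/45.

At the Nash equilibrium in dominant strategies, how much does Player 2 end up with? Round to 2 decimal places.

Player j's private return per contributed unit is 6.2 × (j's share). Contributing is weakly dominant for j when that share is at least 1/6.2 = 0.1613, and contributing 0 is dominant otherwise.
Player 4 and Player 9 are above the threshold, contributing 13 each; the remaining 7 contribute 0. Total contributed: 26.
Player 2 keeps 13 and receives 6.2 × 26 × 4/45 = 14.33 from the shared-notes effort, for a payoff of 27.33.

27.33 hours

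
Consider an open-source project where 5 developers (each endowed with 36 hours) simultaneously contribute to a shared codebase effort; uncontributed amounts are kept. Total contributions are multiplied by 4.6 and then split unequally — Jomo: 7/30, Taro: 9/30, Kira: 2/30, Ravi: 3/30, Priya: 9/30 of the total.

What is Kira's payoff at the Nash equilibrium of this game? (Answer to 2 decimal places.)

69.12 hours

For player j, contributing a unit is worthwhile iff 4.6 × (j's share) ≥ 1, i.e. iff j's share is at least 0.2174.
Jomo, Taro and Priya are above the threshold, contributing 36 each; the remaining 2 contribute 0. Total contributed: 108.
Kira keeps 36 and receives 4.6 × 108 × 2/30 = 33.12 from the shared codebase effort, for a payoff of 69.12.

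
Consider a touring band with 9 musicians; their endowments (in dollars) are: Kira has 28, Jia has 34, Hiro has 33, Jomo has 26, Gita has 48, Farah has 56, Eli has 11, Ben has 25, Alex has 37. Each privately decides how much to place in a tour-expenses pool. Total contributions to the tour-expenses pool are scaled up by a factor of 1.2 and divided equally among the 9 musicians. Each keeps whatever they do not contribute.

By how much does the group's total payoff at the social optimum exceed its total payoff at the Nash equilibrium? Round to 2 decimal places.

The private return per contributed unit is 1.2/9 = 0.1333 < 1 for every player regardless of endowment, so the Nash equilibrium is zero contribution and the group total is Σ E_j = 28 + 34 + 33 + 26 + 48 + 56 + 11 + 25 + 37 = 298.
Each contributed unit returns 1.200 to the group, so the social optimum is full contribution by everyone: group total = 1.200 × 298 = 357.60.
Efficiency loss = (1.200 − 1) × 298 = 59.60.

59.60 dollars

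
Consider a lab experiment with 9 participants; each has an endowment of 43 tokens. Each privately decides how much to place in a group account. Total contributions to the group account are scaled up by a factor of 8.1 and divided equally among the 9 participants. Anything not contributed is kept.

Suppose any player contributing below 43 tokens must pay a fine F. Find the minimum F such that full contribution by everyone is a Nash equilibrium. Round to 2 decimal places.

Given the others contribute fully, the best deviation is to contribute 0 (any partial contribution still incurs the fine and gives up units whose private return 0.9000 is below 1).
Deviating from 43 to 0 saves 43 tokens but forfeits the deviator's share of the drop in the group account: 8.1/9 × 43 = 38.70.
So the deviation gain is 43 − 38.70 = 4.30, and the fine must be at least 4.30 tokens to wipe it out.

4.30 tokens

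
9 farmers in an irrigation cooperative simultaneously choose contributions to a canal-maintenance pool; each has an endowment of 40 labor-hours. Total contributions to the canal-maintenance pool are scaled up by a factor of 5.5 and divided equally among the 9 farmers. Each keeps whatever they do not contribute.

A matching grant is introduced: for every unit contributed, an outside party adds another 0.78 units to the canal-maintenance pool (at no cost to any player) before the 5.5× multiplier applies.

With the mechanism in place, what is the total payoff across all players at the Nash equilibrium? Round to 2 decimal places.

3524.40 labor-hours

With the mechanism, a contributed unit returns 5.5 × 1.78 / 9 = 1.0878 per unit of net cost to the contributor — now above 1 — so contributing fully is weakly dominant for every player.
So the Nash equilibrium is full contribution by all 9; the group earns 5.5 × 1.78 × 360 = 3524.40.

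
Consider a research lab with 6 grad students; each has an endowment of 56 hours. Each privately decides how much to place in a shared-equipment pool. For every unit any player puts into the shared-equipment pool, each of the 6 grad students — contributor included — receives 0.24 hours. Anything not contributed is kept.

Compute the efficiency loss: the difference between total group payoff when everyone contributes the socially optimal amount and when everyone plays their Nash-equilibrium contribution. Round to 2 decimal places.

The private return per contributed unit is 0.24 < 1, so contributing 0 is dominant for every player. At the Nash equilibrium everyone keeps their 56, and the group total is 6 × 56 = 336.
Each contributed unit returns 1.440 to the group as a whole (0.24 to each of 6 players), which exceeds 1, so the social optimum is full contribution: group total = 1.440 × 336 = 483.84.
Efficiency loss = 483.84 − 336 = 147.84.

147.84 hours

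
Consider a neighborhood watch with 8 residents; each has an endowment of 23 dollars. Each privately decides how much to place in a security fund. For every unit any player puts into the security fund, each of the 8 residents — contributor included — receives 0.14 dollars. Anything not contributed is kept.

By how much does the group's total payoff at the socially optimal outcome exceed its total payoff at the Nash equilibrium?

The private return per contributed unit is 0.14 < 1, so contributing 0 is dominant for every player. At the Nash equilibrium everyone keeps their 23, and the group total is 8 × 23 = 184.
Each contributed unit returns 1.120 to the group as a whole (0.14 to each of 8 players), which exceeds 1, so the social optimum is full contribution: group total = 1.120 × 184 = 206.08.
Efficiency loss = 206.08 − 184 = 22.08.

22.08 dollars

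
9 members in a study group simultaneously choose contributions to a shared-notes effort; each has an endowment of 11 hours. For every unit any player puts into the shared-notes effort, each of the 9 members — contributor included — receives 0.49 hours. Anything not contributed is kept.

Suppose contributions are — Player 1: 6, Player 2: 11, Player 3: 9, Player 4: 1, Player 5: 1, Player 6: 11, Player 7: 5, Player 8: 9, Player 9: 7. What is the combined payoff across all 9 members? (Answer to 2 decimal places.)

Total contributed: 6 + 11 + 9 + 1 + 1 + 11 + 5 + 9 + 7 = 60; total kept: 9 × 11 − 60 = 39.
The shared-notes effort pays out 0.49 × 9 × 60 = 264.60 in aggregate.
Group total = 39 + 264.60 = 303.60.

303.60 hours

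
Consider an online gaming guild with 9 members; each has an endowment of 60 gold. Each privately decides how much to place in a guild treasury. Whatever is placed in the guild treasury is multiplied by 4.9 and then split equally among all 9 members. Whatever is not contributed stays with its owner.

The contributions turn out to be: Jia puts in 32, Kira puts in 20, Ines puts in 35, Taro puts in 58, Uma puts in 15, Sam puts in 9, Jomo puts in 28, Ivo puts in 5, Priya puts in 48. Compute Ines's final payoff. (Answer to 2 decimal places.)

161.11 gold

Total contributed: 32 + 20 + 35 + 58 + 15 + 9 + 28 + 5 + 48 = 250.
Each receives 4.9 × 250 / 9 = 136.11 from the guild treasury.
Ines keeps 60 − 35 = 25, so Ines's payoff is 25 + 136.11 = 161.11.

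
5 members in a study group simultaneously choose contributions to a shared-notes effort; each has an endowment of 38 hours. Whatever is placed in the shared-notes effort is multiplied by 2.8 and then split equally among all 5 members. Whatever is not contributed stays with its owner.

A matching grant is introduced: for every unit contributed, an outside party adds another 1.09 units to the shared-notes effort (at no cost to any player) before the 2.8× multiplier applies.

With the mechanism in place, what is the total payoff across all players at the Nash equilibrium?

1111.88 hours

Under the mechanism each unit contributed yields 2.8 × 2.09 / 5 = 1.1704 back to its contributor per unit of net cost, which exceeds 1, making full contribution the dominant choice for everyone.
So the Nash equilibrium is full contribution by all 5; the group earns 2.8 × 2.09 × 190 = 1111.88.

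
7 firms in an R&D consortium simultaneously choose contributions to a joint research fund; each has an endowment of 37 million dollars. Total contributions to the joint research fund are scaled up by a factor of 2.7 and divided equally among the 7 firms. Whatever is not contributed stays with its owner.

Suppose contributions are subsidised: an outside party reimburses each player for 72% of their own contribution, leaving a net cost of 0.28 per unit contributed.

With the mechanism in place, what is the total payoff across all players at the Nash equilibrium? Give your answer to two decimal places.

885.78 million dollars

With the mechanism, a contributed unit returns (2.7/7) / 0.28 = 1.3776 per unit of net cost to the contributor — now above 1 — so contributing fully is weakly dominant for every player.
At the Nash equilibrium everyone contributes 37. Group total payoff = 7 × (37 × 0.72 + 2.7 × 37) = 885.78.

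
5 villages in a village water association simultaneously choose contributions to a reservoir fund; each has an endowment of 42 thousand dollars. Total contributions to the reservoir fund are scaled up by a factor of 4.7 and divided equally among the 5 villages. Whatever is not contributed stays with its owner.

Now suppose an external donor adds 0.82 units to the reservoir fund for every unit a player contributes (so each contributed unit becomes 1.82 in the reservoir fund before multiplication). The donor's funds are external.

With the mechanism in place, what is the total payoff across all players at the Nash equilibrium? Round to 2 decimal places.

With the mechanism, a contributed unit returns 4.7 × 1.82 / 5 = 1.7108 per unit of net cost to the contributor — now above 1 — so contributing fully is weakly dominant for every player.
At the Nash equilibrium everyone contributes 42. Group total payoff = 4.7 × 1.82 × 210 = 1796.34.

1796.34 thousand dollars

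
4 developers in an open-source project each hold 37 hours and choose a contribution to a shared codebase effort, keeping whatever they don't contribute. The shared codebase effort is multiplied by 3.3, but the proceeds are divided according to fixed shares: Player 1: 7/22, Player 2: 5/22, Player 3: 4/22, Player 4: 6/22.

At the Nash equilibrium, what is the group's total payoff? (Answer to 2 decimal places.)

233.10 hours

A player with share s gets back 3.3·s per unit contributed, so full contribution is dominant for anyone with s > 1/3.3 = 0.3030 and zero contribution is dominant for anyone below.
The only share above 0.3030 is Player 1's 7/22, contributing 37; the remaining 3 contribute 0. Total contributed: 37.
The shared codebase effort pays out 3.3 × 37 = 122.10 in total (split across the unequal shares, but the aggregate is all that matters for the group sum).
The 3 free-riders keep 37 each, adding 111. Group total = 111 + 122.10 = 233.10.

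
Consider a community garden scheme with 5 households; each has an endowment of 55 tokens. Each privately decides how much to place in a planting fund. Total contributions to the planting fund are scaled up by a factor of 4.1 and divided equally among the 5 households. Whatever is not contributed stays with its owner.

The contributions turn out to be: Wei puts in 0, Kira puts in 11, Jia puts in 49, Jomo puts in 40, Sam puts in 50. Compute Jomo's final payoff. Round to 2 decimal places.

Total contributed: 0 + 11 + 49 + 40 + 50 = 150.
Each receives 4.1 × 150 / 5 = 123.00 from the planting fund.
Jomo keeps 55 − 40 = 15, so Jomo's payoff is 15 + 123.00 = 138.00.

138.00 tokens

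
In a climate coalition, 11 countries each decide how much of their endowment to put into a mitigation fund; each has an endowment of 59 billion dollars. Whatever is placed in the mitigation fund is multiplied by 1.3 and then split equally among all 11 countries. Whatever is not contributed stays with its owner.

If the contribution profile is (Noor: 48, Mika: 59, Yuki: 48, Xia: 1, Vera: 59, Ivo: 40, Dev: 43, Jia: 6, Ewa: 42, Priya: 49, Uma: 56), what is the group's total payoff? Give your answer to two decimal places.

Total contributed: 48 + 59 + 48 + 1 + 59 + 40 + 43 + 6 + 42 + 49 + 56 = 451; total kept: 11 × 59 − 451 = 198.
The mitigation fund pays out 1.3 × 451 = 586.30 in aggregate.
Group total = 198 + 586.30 = 784.30.

784.30 billion dollars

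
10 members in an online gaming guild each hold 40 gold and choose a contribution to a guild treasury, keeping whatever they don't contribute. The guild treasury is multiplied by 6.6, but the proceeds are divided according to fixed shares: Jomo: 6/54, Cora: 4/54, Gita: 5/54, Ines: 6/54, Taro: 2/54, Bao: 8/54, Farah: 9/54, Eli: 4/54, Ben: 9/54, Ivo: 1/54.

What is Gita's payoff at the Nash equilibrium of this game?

88.89 gold

A player with share s gets back 6.6·s per unit contributed, so full contribution is dominant for anyone with s > 1/6.6 = 0.1515 and zero contribution is dominant for anyone below.
Farah and Ben clear that bar, contributing 40 each; the remaining 8 contribute 0. Total contributed: 80.
Gita keeps 40 and receives 6.6 × 80 × 5/54 = 48.89 from the guild treasury, for a payoff of 88.89.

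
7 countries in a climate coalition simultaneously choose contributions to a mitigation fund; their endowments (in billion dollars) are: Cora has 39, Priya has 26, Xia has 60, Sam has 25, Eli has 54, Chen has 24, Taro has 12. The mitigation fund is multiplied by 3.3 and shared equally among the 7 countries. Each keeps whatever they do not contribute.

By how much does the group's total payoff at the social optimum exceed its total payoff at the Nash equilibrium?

552.00 billion dollars

The private return per contributed unit is 3.3/7 = 0.4714 < 1 for every player regardless of endowment, so the Nash equilibrium is zero contribution and the group total is Σ E_j = 39 + 26 + 60 + 25 + 54 + 24 + 12 = 240.
Each contributed unit returns 3.300 to the group, so the social optimum is full contribution by everyone: group total = 3.300 × 240 = 792.00.
Efficiency loss = (3.300 − 1) × 240 = 552.00.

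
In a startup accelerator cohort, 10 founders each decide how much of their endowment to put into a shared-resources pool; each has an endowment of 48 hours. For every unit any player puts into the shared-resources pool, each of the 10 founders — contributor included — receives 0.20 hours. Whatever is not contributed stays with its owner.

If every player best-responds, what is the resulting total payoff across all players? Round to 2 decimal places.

480.00 hours

The private return per contributed unit is 0.20 < 1, so contributing 0 is dominant for every player. At the Nash equilibrium everyone keeps their 48, and the group total is 10 × 48 = 480.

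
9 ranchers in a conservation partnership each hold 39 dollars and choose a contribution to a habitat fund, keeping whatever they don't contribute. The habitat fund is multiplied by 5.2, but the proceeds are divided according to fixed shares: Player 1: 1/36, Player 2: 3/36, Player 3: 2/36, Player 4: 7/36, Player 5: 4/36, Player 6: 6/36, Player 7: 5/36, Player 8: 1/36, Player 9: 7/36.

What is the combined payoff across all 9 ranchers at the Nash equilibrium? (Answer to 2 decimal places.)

For player j, contributing a unit is worthwhile iff 5.2 × (j's share) ≥ 1, i.e. iff j's share is at least 0.1923.
The shares above 0.1923 belong to Player 4 and Player 9, contributing 39 each; the remaining 7 contribute 0. Total contributed: 78.
The habitat fund pays out 5.2 × 78 = 405.60 in total (split across the unequal shares, but the aggregate is all that matters for the group sum).
The 7 free-riders keep 39 each, adding 273. Group total = 273 + 405.60 = 678.60.

678.60 dollars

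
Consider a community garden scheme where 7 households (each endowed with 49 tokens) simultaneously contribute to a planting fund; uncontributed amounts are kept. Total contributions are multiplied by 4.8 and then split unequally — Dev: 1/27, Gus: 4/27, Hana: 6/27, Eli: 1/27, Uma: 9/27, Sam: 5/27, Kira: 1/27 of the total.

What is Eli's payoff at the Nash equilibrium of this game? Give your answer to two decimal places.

For player j, contributing a unit is worthwhile iff 4.8 × (j's share) ≥ 1, i.e. iff j's share is at least 0.2083.
The shares above 0.2083 belong to Hana and Uma, contributing 49 each; the remaining 5 contribute 0. Total contributed: 98.
Eli keeps 49 and receives 4.8 × 98 × 1/27 = 17.42 from the planting fund, for a payoff of 66.42.

66.42 tokens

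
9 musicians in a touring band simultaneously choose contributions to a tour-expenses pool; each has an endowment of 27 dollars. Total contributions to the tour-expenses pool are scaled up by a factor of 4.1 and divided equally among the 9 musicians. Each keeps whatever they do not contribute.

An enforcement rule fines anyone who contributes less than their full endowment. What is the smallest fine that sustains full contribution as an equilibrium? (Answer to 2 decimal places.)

Given the others contribute fully, the best deviation is to contribute 0 (any partial contribution still incurs the fine and gives up units whose private return 0.4556 is below 1).
Deviating from 27 to 0 saves 27 dollars but forfeits the deviator's share of the drop in the tour-expenses pool: 4.1/9 × 27 = 12.30.
So the deviation gain is 27 − 12.30 = 14.70, and the fine must be at least 14.70 dollars to wipe it out.

14.70 dollars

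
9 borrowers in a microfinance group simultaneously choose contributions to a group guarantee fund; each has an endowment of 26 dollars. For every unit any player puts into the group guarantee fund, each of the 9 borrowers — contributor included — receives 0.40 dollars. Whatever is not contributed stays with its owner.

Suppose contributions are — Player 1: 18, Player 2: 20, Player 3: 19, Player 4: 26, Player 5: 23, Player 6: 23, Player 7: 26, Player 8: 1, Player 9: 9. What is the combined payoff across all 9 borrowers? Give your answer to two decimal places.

663.00 dollars

Total contributed: 18 + 20 + 19 + 26 + 23 + 23 + 26 + 1 + 9 = 165; total kept: 9 × 26 − 165 = 69.
The group guarantee fund pays out 0.40 × 9 × 165 = 594.00 in aggregate.
Group total = 69 + 594.00 = 663.00.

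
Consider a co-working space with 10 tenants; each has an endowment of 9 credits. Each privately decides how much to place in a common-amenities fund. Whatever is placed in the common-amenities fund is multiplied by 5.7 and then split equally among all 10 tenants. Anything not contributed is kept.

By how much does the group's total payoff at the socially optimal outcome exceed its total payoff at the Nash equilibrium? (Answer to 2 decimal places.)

423.00 credits

Each contributed unit returns 5.7/10 = 0.5700 to its contributor — below 1 — so contributing 0 is dominant for every player. At the Nash equilibrium everyone keeps their 9, and the group total is 10 × 9 = 90.
Each contributed unit returns 5.700 to the group as a whole (0.5700 to each of 10 players), which exceeds 1, so the social optimum is full contribution: group total = 5.700 × 90 = 513.00.
Efficiency loss = 513.00 − 90 = 423.00.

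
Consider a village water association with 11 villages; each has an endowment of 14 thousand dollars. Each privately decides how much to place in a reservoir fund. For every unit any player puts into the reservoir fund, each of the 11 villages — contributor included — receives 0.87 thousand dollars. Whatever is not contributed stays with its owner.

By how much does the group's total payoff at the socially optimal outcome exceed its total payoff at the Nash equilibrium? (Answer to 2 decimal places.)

The private return per contributed unit is 0.87 < 1, so contributing 0 is dominant for every player. At the Nash equilibrium everyone keeps their 14, and the group total is 11 × 14 = 154.
Each contributed unit returns 9.570 to the group as a whole (0.87 to each of 11 players), which exceeds 1, so the social optimum is full contribution: group total = 9.570 × 154 = 1473.78.
Efficiency loss = 1473.78 − 154 = 1319.78.

1319.78 thousand dollars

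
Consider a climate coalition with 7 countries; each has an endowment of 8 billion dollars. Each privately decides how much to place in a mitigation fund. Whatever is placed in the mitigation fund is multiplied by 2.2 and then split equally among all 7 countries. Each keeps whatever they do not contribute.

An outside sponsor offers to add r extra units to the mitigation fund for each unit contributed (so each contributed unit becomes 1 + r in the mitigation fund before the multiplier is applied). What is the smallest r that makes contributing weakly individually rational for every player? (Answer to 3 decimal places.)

2.182

With matching at rate r, one contributed unit becomes (1 + r) in the mitigation fund and returns 2.2 × (1 + r) / 7 to the contributor.
Setting this equal to 1: 1 + r = 7/2.2 = 3.1818.
So the minimum matching rate is r = 3.1818 − 1 = 2.182.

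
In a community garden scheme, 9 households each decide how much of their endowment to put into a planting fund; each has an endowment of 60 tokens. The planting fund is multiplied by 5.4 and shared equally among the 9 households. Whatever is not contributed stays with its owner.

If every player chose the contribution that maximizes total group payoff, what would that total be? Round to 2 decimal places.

Each contributed unit returns 5.400 to the group as a whole (0.6000 to each of 9 players), which exceeds 1, so the social optimum is full contribution: group total = 5.400 × 540 = 2916.00.

2916.00 tokens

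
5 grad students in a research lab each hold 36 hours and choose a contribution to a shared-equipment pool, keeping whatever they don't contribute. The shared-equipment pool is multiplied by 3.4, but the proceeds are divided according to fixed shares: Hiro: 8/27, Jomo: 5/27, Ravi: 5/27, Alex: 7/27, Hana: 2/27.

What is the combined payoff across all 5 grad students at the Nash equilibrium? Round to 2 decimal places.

266.40 hours

For player j, contributing a unit is worthwhile iff 3.4 × (j's share) ≥ 1, i.e. iff j's share is at least 0.2941.
Only Hiro (8/27) clears that bar, contributing 36; the remaining 4 contribute 0. Total contributed: 36.
The shared-equipment pool pays out 3.4 × 36 = 122.40 in total (split across the unequal shares, but the aggregate is all that matters for the group sum).
The 4 free-riders keep 36 each, adding 144. Group total = 144 + 122.40 = 266.40.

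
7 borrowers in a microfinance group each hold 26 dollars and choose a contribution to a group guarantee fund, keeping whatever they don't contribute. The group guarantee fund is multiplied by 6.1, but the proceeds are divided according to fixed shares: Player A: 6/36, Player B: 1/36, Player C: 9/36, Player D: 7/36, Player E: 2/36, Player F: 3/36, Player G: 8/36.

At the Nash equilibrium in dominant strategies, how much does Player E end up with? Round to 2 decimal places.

Each unit j contributes comes back to j as 6.1 × (j's share), so j prefers to contribute only if that share exceeds 1/6.1 = 0.1639; otherwise keeping the unit dominates.
Player A, Player C, Player D and Player G clear that bar, contributing 26 each; the remaining 3 contribute 0. Total contributed: 104.
Player E keeps 26 and receives 6.1 × 104 × 2/36 = 35.24 from the group guarantee fund, for a payoff of 61.24.

61.24 dollars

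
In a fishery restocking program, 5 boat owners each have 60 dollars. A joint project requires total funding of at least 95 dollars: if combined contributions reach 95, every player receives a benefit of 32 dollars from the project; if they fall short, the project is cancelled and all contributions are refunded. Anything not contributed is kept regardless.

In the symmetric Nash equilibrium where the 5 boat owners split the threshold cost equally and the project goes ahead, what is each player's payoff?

73 dollars

Equal share of the threshold: 95/5 = 19.
At this profile no one gains by cutting their contribution: any cut drops the total below 95, the project is cancelled, contributions are refunded, and the deviator ends with 60, which is less than 60 − 19 + 32 = 73. Contributing more than 19 just wastes the excess. So contributing exactly 19 is a best response.
Each player's payoff: 60 − 19 + 32 = 73.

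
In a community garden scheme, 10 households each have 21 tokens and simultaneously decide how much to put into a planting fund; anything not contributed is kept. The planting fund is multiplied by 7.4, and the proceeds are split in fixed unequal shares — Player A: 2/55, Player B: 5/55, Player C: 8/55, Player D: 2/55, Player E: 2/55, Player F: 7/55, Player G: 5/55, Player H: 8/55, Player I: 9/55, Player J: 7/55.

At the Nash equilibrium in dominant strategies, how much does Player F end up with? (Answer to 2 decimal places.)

80.33 tokens

For player j, contributing a unit is worthwhile iff 7.4 × (j's share) ≥ 1, i.e. iff j's share is at least 0.1351.
Player C, Player H and Player I clear that bar, contributing 21 each; the remaining 7 contribute 0. Total contributed: 63.
Player F keeps 21 and receives 7.4 × 63 × 7/55 = 59.33 from the planting fund, for a payoff of 80.33.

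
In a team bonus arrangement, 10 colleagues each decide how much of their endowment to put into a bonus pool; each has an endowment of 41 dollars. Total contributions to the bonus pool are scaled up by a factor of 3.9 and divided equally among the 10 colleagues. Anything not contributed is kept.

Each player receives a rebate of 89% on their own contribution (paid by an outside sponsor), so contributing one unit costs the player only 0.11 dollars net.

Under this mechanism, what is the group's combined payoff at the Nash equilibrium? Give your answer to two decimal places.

The effective private return per unit is now (3.9/10) / 0.11 = 3.5455 > 1, so every player's dominant strategy flips to full contribution.
At the Nash equilibrium everyone contributes 41. Group total payoff = 10 × (41 × 0.89 + 3.9 × 41) = 1963.90.

1963.90 dollars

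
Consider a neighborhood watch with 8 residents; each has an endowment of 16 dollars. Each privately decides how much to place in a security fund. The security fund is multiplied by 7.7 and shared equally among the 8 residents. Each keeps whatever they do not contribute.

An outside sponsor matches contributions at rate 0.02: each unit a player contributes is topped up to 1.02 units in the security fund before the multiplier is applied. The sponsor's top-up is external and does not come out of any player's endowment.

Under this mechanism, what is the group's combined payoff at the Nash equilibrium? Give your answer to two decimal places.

With the mechanism, a contributed unit returns 7.7 × 1.02 / 8 = 0.9818 per unit of net cost — still below 1 — so contributing 0 remains dominant for every player.
At the Nash equilibrium no one contributes; group total payoff = 8 × 16 = 128.

128.00 dollars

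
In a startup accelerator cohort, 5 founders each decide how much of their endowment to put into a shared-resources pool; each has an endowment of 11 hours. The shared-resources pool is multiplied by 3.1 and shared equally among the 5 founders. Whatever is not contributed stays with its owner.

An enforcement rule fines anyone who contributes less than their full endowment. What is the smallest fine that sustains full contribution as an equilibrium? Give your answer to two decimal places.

4.18 hours

Given the others contribute fully, the best deviation is to contribute 0 (any partial contribution still incurs the fine and gives up units whose private return 0.6200 is below 1).
Deviating from 11 to 0 saves 11 hours but forfeits the deviator's share of the drop in the shared-resources pool: 3.1/5 × 11 = 6.82.
So the deviation gain is 11 − 6.82 = 4.18, and the fine must be at least 4.18 hours to wipe it out.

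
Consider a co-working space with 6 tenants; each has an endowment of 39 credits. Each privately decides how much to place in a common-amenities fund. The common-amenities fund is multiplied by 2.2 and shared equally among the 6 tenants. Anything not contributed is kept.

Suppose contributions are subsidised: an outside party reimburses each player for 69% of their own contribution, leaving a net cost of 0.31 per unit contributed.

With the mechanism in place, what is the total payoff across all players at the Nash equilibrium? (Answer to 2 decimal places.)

676.26 credits

With the mechanism, a contributed unit returns (2.2/6) / 0.31 = 1.1828 per unit of net cost to the contributor — now above 1 — so contributing fully is weakly dominant for every player.
So the Nash equilibrium is full contribution by all 6; the group earns 6 × (39 × 0.69 + 2.2 × 39) = 676.26.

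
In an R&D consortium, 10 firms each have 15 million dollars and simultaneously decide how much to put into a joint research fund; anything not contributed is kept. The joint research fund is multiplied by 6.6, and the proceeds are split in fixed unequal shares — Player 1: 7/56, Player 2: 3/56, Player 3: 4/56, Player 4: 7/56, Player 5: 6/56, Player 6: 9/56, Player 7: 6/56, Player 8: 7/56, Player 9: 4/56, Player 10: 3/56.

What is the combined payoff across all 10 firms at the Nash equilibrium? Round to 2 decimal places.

Each unit j contributes comes back to j as 6.6 × (j's share), so j prefers to contribute only if that share exceeds 1/6.6 = 0.1515; otherwise keeping the unit dominates.
The only share above 0.1515 is Player 6's 9/56, contributing 15; the remaining 9 contribute 0. Total contributed: 15.
The joint research fund pays out 6.6 × 15 = 99.00 in total (split across the unequal shares, but the aggregate is all that matters for the group sum).
The 9 free-riders keep 15 each, adding 135. Group total = 135 + 99.00 = 234.00.

234.00 million dollars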